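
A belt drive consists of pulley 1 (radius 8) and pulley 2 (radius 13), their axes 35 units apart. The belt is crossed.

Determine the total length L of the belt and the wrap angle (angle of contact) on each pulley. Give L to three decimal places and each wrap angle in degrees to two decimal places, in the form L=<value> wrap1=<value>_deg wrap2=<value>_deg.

L=149.000 wrap1=253.74_deg wrap2=253.74_deg

crossed belt: β = asin((r1+r2)/C) = asin(21/35) = 36.8699°
wrap1 = wrap2 = π + 2β = 253.7398°
tangent length = C·cosβ = 28.0000
L = (r1+r2)·wrap + 2·C·cosβ = 21·4.4286 + 2·28.0000 = 149.0005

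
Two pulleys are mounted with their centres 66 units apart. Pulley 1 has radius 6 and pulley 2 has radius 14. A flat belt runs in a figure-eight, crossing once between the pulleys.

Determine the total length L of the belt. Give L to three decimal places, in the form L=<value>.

L=200.940

crossed belt: β = asin((r1+r2)/C) = asin(20/66) = 17.6397°
wrap1 = wrap2 = π + 2β = 215.2794°
tangent length = C·cosβ = 62.8967
L = (r1+r2)·wrap + 2·C·cosβ = 20·3.7573 + 2·62.8967 = 200.9402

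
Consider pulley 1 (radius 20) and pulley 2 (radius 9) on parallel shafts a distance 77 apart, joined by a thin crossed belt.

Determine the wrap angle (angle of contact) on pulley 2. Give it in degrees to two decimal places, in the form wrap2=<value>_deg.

crossed belt: β = asin((r1+r2)/C) = asin(29/77) = 22.1247°
wrap1 = wrap2 = π + 2β = 224.2494°

wrap2=224.25_deg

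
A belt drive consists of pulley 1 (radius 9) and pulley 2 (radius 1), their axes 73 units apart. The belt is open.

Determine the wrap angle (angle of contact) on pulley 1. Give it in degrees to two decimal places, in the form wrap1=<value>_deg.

wrap1=192.58_deg

open belt: β = asin((r2−r1)/C) = asin(-8/73) = -6.2916°
wrap1 = π − 2β = 192.5833°
wrap2 = π + 2β = 167.4167°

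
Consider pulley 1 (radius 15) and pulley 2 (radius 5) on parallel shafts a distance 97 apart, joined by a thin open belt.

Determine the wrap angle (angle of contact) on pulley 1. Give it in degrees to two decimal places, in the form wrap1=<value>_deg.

open belt: β = asin((r2−r1)/C) = asin(-10/97) = -5.9173°
wrap1 = π − 2β = 191.8346°
wrap2 = π + 2β = 168.1654°

wrap1=191.83_deg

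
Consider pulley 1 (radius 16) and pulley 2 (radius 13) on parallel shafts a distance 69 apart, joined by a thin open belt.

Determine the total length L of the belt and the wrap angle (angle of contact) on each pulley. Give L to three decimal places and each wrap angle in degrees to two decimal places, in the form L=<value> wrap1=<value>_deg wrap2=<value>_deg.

open belt: β = asin((r2−r1)/C) = asin(-3/69) = -2.4919°
wrap1 = π − 2β = 184.9838°
wrap2 = π + 2β = 175.0162°
tangent length = C·cosβ = 68.9348
L = r1·wrap1 + r2·wrap2 + 2·C·cosβ = 16·3.2286 + 13·3.0546 + 2·68.9348 = 229.2366

L=229.237 wrap1=184.98_deg wrap2=175.02_deg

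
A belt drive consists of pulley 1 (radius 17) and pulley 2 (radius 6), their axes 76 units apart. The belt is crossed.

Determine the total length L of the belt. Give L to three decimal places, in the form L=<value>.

crossed belt: β = asin((r1+r2)/C) = asin(23/76) = 17.6157°
wrap1 = wrap2 = π + 2β = 215.2315°
tangent length = C·cosβ = 72.4362
L = (r1+r2)·wrap + 2·C·cosβ = 23·3.7565 + 2·72.4362 = 231.2718

L=231.272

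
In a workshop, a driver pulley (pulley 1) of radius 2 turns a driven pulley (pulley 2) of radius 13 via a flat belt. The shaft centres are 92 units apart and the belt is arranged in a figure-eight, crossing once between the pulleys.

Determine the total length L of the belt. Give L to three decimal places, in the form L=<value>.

L=233.575

crossed belt: β = asin((r1+r2)/C) = asin(15/92) = 9.3836°
wrap1 = wrap2 = π + 2β = 198.7672°
tangent length = C·cosβ = 90.7689
L = (r1+r2)·wrap + 2·C·cosβ = 15·3.4691 + 2·90.7689 = 233.5750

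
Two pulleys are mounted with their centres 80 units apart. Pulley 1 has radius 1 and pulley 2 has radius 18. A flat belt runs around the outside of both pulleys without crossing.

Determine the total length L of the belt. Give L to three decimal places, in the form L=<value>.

open belt: β = asin((r2−r1)/C) = asin(17/80) = 12.2689°
wrap1 = π − 2β = 155.4622°
wrap2 = π + 2β = 204.5378°
tangent length = C·cosβ = 78.1729
L = r1·wrap1 + r2·wrap2 + 2·C·cosβ = 1·2.7133 + 18·3.5699 + 2·78.1729 = 223.3165

L=223.317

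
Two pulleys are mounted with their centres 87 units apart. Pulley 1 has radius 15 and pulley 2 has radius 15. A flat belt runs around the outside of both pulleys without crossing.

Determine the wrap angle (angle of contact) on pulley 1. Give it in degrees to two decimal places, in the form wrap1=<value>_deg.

open belt: β = asin((r2−r1)/C) = asin(0/87) = 0.0000°
wrap1 = π − 2β = 180.0000°
wrap2 = π + 2β = 180.0000°

wrap1=180.00_deg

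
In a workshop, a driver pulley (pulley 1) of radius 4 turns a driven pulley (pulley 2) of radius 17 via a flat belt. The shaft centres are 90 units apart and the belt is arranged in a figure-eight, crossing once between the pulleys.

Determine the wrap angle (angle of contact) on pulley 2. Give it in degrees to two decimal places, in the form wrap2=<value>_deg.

wrap2=206.99_deg

crossed belt: β = asin((r1+r2)/C) = asin(21/90) = 13.4934°
wrap1 = wrap2 = π + 2β = 206.9868°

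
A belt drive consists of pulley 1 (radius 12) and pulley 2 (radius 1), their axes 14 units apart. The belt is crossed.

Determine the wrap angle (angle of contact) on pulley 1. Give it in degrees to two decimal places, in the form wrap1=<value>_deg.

crossed belt: β = asin((r1+r2)/C) = asin(13/14) = 68.2132°
wrap1 = wrap2 = π + 2β = 316.4264°

wrap1=316.43_deg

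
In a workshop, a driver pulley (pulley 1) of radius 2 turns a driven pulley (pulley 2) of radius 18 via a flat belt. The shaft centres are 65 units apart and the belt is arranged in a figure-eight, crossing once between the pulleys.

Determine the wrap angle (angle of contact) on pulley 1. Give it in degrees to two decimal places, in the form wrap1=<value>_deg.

crossed belt: β = asin((r1+r2)/C) = asin(20/65) = 17.9202°
wrap1 = wrap2 = π + 2β = 215.8404°

wrap1=215.84_deg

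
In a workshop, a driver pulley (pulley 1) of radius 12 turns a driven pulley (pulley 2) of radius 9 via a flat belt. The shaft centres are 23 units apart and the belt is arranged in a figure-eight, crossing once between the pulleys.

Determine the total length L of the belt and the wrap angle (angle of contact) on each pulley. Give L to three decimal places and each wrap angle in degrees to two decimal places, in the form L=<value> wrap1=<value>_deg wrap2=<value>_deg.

L=133.064 wrap1=311.86_deg wrap2=311.86_deg

crossed belt: β = asin((r1+r2)/C) = asin(21/23) = 65.9294°
wrap1 = wrap2 = π + 2β = 311.8588°
tangent length = C·cosβ = 9.3808
L = (r1+r2)·wrap + 2·C·cosβ = 21·5.4430 + 2·9.3808 = 133.0639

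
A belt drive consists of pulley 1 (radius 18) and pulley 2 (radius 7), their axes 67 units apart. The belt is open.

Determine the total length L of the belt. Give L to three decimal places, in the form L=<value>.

L=214.350

open belt: β = asin((r2−r1)/C) = asin(-11/67) = -9.4496°
wrap1 = π − 2β = 198.8991°
wrap2 = π + 2β = 161.1009°
tangent length = C·cosβ = 66.0908
L = r1·wrap1 + r2·wrap2 + 2·C·cosβ = 18·3.4714 + 7·2.8117 + 2·66.0908 = 214.3499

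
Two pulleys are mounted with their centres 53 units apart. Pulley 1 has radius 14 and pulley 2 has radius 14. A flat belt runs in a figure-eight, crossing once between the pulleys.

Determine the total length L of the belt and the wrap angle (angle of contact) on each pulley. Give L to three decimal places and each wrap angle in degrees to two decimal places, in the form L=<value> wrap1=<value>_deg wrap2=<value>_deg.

crossed belt: β = asin((r1+r2)/C) = asin(28/53) = 31.8908°
wrap1 = wrap2 = π + 2β = 243.7816°
tangent length = C·cosβ = 45.0000
L = (r1+r2)·wrap + 2·C·cosβ = 28·4.2548 + 2·45.0000 = 209.1342

L=209.134 wrap1=243.78_deg wrap2=243.78_deg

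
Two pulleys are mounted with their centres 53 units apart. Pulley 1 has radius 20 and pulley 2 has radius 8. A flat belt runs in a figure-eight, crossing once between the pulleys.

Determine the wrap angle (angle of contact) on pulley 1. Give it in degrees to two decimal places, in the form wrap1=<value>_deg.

wrap1=243.78_deg

crossed belt: β = asin((r1+r2)/C) = asin(28/53) = 31.8908°
wrap1 = wrap2 = π + 2β = 243.7816°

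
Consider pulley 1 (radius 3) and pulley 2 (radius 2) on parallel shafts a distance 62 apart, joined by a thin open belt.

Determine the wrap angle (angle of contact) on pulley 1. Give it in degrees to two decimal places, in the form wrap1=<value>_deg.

wrap1=181.85_deg

open belt: β = asin((r2−r1)/C) = asin(-1/62) = -0.9242°
wrap1 = π − 2β = 181.8483°
wrap2 = π + 2β = 178.1517°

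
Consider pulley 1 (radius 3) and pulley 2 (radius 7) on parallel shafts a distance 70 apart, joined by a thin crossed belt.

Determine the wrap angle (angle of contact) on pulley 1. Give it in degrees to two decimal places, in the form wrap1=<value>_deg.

wrap1=196.43_deg

crossed belt: β = asin((r1+r2)/C) = asin(10/70) = 8.2132°
wrap1 = wrap2 = π + 2β = 196.4264°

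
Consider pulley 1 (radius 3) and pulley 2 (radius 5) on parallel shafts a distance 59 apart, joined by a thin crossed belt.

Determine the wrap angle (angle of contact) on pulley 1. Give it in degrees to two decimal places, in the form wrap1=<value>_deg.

wrap1=195.59_deg

crossed belt: β = asin((r1+r2)/C) = asin(8/59) = 7.7929°
wrap1 = wrap2 = π + 2β = 195.5858°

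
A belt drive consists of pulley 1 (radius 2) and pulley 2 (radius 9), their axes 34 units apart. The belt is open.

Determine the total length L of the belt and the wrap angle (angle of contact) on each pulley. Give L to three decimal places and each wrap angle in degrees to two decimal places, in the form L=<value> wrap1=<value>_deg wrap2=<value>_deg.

L=104.004 wrap1=156.24_deg wrap2=203.76_deg

open belt: β = asin((r2−r1)/C) = asin(7/34) = 11.8812°
wrap1 = π − 2β = 156.2377°
wrap2 = π + 2β = 203.7623°
tangent length = C·cosβ = 33.2716
L = r1·wrap1 + r2·wrap2 + 2·C·cosβ = 2·2.7269 + 9·3.5563 + 2·33.2716 = 104.0039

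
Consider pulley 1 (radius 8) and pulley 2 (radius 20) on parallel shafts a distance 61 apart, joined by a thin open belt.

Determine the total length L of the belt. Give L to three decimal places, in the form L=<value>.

L=212.333

open belt: β = asin((r2−r1)/C) = asin(12/61) = 11.3453°
wrap1 = π − 2β = 157.3094°
wrap2 = π + 2β = 202.6906°
tangent length = C·cosβ = 59.8080
L = r1·wrap1 + r2·wrap2 + 2·C·cosβ = 8·2.7456 + 20·3.5376 + 2·59.8080 = 212.3330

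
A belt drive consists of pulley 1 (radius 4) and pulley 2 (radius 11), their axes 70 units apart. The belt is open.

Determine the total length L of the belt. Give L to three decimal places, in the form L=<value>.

open belt: β = asin((r2−r1)/C) = asin(7/70) = 5.7392°
wrap1 = π − 2β = 168.5217°
wrap2 = π + 2β = 191.4783°
tangent length = C·cosβ = 69.6491
L = r1·wrap1 + r2·wrap2 + 2·C·cosβ = 4·2.9413 + 11·3.3419 + 2·69.6491 = 187.8245

L=187.824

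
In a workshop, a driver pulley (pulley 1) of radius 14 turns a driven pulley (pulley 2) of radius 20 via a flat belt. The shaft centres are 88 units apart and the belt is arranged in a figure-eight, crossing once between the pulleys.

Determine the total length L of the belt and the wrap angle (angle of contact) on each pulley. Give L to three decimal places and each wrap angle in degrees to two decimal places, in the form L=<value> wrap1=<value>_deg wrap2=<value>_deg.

crossed belt: β = asin((r1+r2)/C) = asin(34/88) = 22.7284°
wrap1 = wrap2 = π + 2β = 225.4568°
tangent length = C·cosβ = 81.1665
L = (r1+r2)·wrap + 2·C·cosβ = 34·3.9350 + 2·81.1665 = 296.1218

L=296.122 wrap1=225.46_deg wrap2=225.46_deg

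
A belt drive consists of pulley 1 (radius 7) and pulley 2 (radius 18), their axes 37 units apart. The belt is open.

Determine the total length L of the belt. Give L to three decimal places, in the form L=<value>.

L=155.835

open belt: β = asin((r2−r1)/C) = asin(11/37) = 17.2953°
wrap1 = π − 2β = 145.4093°
wrap2 = π + 2β = 214.5907°
tangent length = C·cosβ = 35.3270
L = r1·wrap1 + r2·wrap2 + 2·C·cosβ = 7·2.5379 + 18·3.7453 + 2·35.3270 = 155.8348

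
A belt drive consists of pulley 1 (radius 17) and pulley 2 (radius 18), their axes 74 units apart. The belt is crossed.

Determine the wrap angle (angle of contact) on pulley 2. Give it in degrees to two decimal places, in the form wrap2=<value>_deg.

wrap2=236.45_deg

crossed belt: β = asin((r1+r2)/C) = asin(35/74) = 28.2275°
wrap1 = wrap2 = π + 2β = 236.4549°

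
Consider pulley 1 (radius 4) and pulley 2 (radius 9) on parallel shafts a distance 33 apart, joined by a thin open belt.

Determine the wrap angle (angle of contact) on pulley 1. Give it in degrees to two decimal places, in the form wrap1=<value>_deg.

wrap1=162.57_deg

open belt: β = asin((r2−r1)/C) = asin(5/33) = 8.7147°
wrap1 = π − 2β = 162.5705°
wrap2 = π + 2β = 197.4295°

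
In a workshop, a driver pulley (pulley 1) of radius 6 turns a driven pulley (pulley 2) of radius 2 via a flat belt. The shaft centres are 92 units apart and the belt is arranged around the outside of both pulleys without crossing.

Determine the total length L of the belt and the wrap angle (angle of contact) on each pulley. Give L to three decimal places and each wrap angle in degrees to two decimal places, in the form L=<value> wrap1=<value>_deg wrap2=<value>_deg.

L=209.307 wrap1=184.98_deg wrap2=175.02_deg

open belt: β = asin((r2−r1)/C) = asin(-4/92) = -2.4919°
wrap1 = π − 2β = 184.9838°
wrap2 = π + 2β = 175.0162°
tangent length = C·cosβ = 91.9130
L = r1·wrap1 + r2·wrap2 + 2·C·cosβ = 6·3.2286 + 2·3.0546 + 2·91.9130 = 209.3067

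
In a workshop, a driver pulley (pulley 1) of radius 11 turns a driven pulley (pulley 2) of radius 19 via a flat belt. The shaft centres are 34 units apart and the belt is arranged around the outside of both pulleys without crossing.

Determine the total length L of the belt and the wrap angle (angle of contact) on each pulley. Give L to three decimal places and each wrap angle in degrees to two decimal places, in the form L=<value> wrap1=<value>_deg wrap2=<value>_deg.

L=164.139 wrap1=152.78_deg wrap2=207.22_deg

open belt: β = asin((r2−r1)/C) = asin(8/34) = 13.6090°
wrap1 = π − 2β = 152.7821°
wrap2 = π + 2β = 207.2179°
tangent length = C·cosβ = 33.0454
L = r1·wrap1 + r2·wrap2 + 2·C·cosβ = 11·2.6666 + 19·3.6166 + 2·33.0454 = 164.1390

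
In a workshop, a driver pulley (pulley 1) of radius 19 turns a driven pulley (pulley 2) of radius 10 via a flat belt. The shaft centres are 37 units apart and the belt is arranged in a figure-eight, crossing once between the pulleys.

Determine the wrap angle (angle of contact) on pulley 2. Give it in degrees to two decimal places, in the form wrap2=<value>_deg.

wrap2=283.22_deg

crossed belt: β = asin((r1+r2)/C) = asin(29/37) = 51.6083°
wrap1 = wrap2 = π + 2β = 283.2167°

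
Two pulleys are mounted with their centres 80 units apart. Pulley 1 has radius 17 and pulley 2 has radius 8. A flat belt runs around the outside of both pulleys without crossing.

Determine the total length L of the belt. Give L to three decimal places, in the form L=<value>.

open belt: β = asin((r2−r1)/C) = asin(-9/80) = -6.4594°
wrap1 = π − 2β = 192.9189°
wrap2 = π + 2β = 167.0811°
tangent length = C·cosβ = 79.4921
L = r1·wrap1 + r2·wrap2 + 2·C·cosβ = 17·3.3671 + 8·2.9161 + 2·79.4921 = 239.5534

L=239.553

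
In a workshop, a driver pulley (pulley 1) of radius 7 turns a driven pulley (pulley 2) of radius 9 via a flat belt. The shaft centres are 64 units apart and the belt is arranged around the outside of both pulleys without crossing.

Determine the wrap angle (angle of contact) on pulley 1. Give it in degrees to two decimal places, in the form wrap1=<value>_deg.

open belt: β = asin((r2−r1)/C) = asin(2/64) = 1.7908°
wrap1 = π − 2β = 176.4184°
wrap2 = π + 2β = 183.5816°

wrap1=176.42_deg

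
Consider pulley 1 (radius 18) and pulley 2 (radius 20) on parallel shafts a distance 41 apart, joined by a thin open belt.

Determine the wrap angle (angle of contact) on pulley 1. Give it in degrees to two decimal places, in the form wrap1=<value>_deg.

wrap1=174.41_deg

open belt: β = asin((r2−r1)/C) = asin(2/41) = 2.7960°
wrap1 = π − 2β = 174.4079°
wrap2 = π + 2β = 185.5921°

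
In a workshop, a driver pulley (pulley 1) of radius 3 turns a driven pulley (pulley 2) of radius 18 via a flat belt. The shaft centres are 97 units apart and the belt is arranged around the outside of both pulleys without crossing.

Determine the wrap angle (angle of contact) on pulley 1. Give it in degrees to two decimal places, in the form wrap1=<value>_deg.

wrap1=162.21_deg

open belt: β = asin((r2−r1)/C) = asin(15/97) = 8.8959°
wrap1 = π − 2β = 162.2083°
wrap2 = π + 2β = 197.7917°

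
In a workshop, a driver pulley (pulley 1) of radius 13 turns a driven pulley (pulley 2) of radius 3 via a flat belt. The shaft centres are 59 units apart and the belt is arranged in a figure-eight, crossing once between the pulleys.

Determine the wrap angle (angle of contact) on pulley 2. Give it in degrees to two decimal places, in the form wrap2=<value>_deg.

crossed belt: β = asin((r1+r2)/C) = asin(16/59) = 15.7349°
wrap1 = wrap2 = π + 2β = 211.4698°

wrap2=211.47_deg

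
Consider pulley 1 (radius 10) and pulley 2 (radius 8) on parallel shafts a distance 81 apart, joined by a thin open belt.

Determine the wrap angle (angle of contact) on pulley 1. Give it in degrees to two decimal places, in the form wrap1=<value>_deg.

wrap1=182.83_deg

open belt: β = asin((r2−r1)/C) = asin(-2/81) = -1.4149°
wrap1 = π − 2β = 182.8297°
wrap2 = π + 2β = 177.1703°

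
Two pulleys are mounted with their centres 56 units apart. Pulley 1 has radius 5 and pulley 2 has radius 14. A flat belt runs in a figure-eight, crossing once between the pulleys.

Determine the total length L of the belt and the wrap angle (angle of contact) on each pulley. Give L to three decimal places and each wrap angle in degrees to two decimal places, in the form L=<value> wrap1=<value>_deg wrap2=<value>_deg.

crossed belt: β = asin((r1+r2)/C) = asin(19/56) = 19.8334°
wrap1 = wrap2 = π + 2β = 219.6667°
tangent length = C·cosβ = 52.6783
L = (r1+r2)·wrap + 2·C·cosβ = 19·3.8339 + 2·52.6783 = 178.2008

L=178.201 wrap1=219.67_deg wrap2=219.67_deg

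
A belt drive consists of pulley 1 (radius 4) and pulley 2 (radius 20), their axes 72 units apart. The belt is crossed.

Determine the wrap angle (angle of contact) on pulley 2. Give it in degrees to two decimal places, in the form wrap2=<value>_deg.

crossed belt: β = asin((r1+r2)/C) = asin(24/72) = 19.4712°
wrap1 = wrap2 = π + 2β = 218.9424°

wrap2=218.94_deg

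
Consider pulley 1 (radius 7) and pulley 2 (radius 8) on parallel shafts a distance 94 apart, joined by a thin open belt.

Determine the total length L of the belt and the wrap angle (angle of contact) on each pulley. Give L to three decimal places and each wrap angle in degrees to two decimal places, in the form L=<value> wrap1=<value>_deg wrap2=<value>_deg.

L=235.135 wrap1=178.78_deg wrap2=181.22_deg

open belt: β = asin((r2−r1)/C) = asin(1/94) = 0.6095°
wrap1 = π − 2β = 178.7809°
wrap2 = π + 2β = 181.2191°
tangent length = C·cosβ = 93.9947
L = r1·wrap1 + r2·wrap2 + 2·C·cosβ = 7·3.1203 + 8·3.1629 + 2·93.9947 = 235.1345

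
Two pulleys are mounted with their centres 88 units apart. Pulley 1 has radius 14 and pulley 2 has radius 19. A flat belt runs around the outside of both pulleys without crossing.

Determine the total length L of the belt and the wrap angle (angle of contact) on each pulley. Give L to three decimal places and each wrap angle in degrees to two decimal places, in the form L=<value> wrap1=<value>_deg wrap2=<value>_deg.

open belt: β = asin((r2−r1)/C) = asin(5/88) = 3.2572°
wrap1 = π − 2β = 173.4856°
wrap2 = π + 2β = 186.5144°
tangent length = C·cosβ = 87.8578
L = r1·wrap1 + r2·wrap2 + 2·C·cosβ = 14·3.0279 + 19·3.2553 + 2·87.8578 = 279.9567

L=279.957 wrap1=173.49_deg wrap2=186.51_deg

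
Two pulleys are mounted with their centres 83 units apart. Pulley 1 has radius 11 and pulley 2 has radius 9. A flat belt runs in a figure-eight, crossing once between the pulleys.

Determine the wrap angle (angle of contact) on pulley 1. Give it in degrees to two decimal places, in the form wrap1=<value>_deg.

wrap1=207.89_deg

crossed belt: β = asin((r1+r2)/C) = asin(20/83) = 13.9434°
wrap1 = wrap2 = π + 2β = 207.8869°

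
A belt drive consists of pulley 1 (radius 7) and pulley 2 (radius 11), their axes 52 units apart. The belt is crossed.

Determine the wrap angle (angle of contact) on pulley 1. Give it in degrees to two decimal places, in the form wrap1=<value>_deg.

wrap1=220.50_deg

crossed belt: β = asin((r1+r2)/C) = asin(18/52) = 20.2522°
wrap1 = wrap2 = π + 2β = 220.5045°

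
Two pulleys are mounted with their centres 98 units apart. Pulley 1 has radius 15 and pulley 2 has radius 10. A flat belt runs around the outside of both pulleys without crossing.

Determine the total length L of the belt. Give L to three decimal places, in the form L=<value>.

open belt: β = asin((r2−r1)/C) = asin(-5/98) = -2.9245°
wrap1 = π − 2β = 185.8490°
wrap2 = π + 2β = 174.1510°
tangent length = C·cosβ = 97.8724
L = r1·wrap1 + r2·wrap2 + 2·C·cosβ = 15·3.2437 + 10·3.0395 + 2·97.8724 = 274.7950

L=274.795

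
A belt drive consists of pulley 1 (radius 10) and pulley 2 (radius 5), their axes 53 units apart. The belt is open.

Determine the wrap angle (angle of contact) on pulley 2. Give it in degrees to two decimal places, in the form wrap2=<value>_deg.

open belt: β = asin((r2−r1)/C) = asin(-5/53) = -5.4133°
wrap1 = π − 2β = 190.8266°
wrap2 = π + 2β = 169.1734°

wrap2=169.17_deg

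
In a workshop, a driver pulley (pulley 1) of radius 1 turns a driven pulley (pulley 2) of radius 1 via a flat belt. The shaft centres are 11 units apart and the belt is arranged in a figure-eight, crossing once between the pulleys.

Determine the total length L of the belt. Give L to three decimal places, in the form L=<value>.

crossed belt: β = asin((r1+r2)/C) = asin(2/11) = 10.4757°
wrap1 = wrap2 = π + 2β = 200.9514°
tangent length = C·cosβ = 10.8167
L = (r1+r2)·wrap + 2·C·cosβ = 2·3.5073 + 2·10.8167 = 28.6478

L=28.648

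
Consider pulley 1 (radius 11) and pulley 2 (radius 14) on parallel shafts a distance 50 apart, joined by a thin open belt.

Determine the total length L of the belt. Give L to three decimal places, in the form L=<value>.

L=178.720

open belt: β = asin((r2−r1)/C) = asin(3/50) = 3.4398°
wrap1 = π − 2β = 173.1204°
wrap2 = π + 2β = 186.8796°
tangent length = C·cosβ = 49.9099
L = r1·wrap1 + r2·wrap2 + 2·C·cosβ = 11·3.0215 + 14·3.2617 + 2·49.9099 = 178.7199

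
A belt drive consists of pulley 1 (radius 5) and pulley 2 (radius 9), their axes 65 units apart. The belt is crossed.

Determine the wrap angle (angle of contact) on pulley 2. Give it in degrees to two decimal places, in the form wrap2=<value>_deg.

wrap2=204.88_deg

crossed belt: β = asin((r1+r2)/C) = asin(14/65) = 12.4381°
wrap1 = wrap2 = π + 2β = 204.8762°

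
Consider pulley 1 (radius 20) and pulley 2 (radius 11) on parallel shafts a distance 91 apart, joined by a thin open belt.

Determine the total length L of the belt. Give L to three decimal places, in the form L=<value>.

L=280.280

open belt: β = asin((r2−r1)/C) = asin(-9/91) = -5.6759°
wrap1 = π − 2β = 191.3518°
wrap2 = π + 2β = 168.6482°
tangent length = C·cosβ = 90.5539
L = r1·wrap1 + r2·wrap2 + 2·C·cosβ = 20·3.3397 + 11·2.9435 + 2·90.5539 = 280.2802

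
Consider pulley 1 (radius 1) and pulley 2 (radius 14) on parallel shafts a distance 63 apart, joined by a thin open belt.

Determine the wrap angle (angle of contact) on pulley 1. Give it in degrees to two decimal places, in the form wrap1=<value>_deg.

open belt: β = asin((r2−r1)/C) = asin(13/63) = 11.9085°
wrap1 = π − 2β = 156.1830°
wrap2 = π + 2β = 203.8170°

wrap1=156.18_deg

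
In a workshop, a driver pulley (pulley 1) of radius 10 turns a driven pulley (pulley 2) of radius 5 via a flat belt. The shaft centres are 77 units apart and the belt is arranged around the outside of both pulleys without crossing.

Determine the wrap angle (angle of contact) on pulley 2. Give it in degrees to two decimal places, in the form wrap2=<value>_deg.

open belt: β = asin((r2−r1)/C) = asin(-5/77) = -3.7231°
wrap1 = π − 2β = 187.4462°
wrap2 = π + 2β = 172.5538°

wrap2=172.55_deg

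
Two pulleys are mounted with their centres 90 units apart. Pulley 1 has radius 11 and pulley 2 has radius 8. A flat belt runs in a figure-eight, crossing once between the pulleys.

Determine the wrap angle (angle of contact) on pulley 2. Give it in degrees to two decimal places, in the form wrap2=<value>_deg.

wrap2=204.37_deg

crossed belt: β = asin((r1+r2)/C) = asin(19/90) = 12.1875°
wrap1 = wrap2 = π + 2β = 204.3749°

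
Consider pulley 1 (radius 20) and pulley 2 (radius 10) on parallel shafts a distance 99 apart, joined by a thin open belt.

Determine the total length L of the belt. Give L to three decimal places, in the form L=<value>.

open belt: β = asin((r2−r1)/C) = asin(-10/99) = -5.7973°
wrap1 = π − 2β = 191.5947°
wrap2 = π + 2β = 168.4053°
tangent length = C·cosβ = 98.4937
L = r1·wrap1 + r2·wrap2 + 2·C·cosβ = 20·3.3440 + 10·2.9392 + 2·98.4937 = 293.2587

L=293.259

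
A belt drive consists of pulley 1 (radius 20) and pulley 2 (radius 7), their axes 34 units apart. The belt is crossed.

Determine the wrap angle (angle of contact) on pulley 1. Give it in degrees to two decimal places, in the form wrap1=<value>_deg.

crossed belt: β = asin((r1+r2)/C) = asin(27/34) = 52.5720°
wrap1 = wrap2 = π + 2β = 285.1440°

wrap1=285.14_deg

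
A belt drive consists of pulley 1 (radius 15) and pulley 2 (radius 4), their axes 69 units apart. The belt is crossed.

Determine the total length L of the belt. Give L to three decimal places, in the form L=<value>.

L=202.956

crossed belt: β = asin((r1+r2)/C) = asin(19/69) = 15.9836°
wrap1 = wrap2 = π + 2β = 211.9672°
tangent length = C·cosβ = 66.3325
L = (r1+r2)·wrap + 2·C·cosβ = 19·3.6995 + 2·66.3325 = 202.9560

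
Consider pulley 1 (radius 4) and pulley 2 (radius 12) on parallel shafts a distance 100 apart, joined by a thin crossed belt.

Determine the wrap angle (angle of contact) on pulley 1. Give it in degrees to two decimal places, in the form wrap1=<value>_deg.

crossed belt: β = asin((r1+r2)/C) = asin(16/100) = 9.2069°
wrap1 = wrap2 = π + 2β = 198.4138°

wrap1=198.41_deg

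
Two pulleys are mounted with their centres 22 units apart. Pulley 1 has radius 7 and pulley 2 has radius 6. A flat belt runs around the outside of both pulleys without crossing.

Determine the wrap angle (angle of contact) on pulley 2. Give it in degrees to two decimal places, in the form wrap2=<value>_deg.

open belt: β = asin((r2−r1)/C) = asin(-1/22) = -2.6053°
wrap1 = π − 2β = 185.2105°
wrap2 = π + 2β = 174.7895°

wrap2=174.79_deg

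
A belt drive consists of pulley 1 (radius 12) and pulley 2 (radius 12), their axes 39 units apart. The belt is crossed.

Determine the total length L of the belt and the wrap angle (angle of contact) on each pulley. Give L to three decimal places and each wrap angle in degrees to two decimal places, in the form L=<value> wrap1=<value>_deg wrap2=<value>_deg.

crossed belt: β = asin((r1+r2)/C) = asin(24/39) = 37.9799°
wrap1 = wrap2 = π + 2β = 255.9597°
tangent length = C·cosβ = 30.7409
L = (r1+r2)·wrap + 2·C·cosβ = 24·4.4673 + 2·30.7409 = 168.6979

L=168.698 wrap1=255.96_deg wrap2=255.96_deg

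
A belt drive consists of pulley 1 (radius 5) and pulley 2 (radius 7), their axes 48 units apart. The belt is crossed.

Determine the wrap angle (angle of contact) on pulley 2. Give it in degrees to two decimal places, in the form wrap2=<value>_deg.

wrap2=208.96_deg

crossed belt: β = asin((r1+r2)/C) = asin(12/48) = 14.4775°
wrap1 = wrap2 = π + 2β = 208.9550°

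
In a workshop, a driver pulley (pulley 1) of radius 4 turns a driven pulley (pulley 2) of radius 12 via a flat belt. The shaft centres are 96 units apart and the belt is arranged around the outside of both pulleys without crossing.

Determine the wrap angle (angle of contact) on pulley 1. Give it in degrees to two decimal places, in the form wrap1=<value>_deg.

wrap1=170.44_deg

open belt: β = asin((r2−r1)/C) = asin(8/96) = 4.7802°
wrap1 = π − 2β = 170.4396°
wrap2 = π + 2β = 189.5604°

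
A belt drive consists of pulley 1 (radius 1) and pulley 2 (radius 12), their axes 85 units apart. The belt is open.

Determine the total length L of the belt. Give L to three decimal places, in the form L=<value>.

open belt: β = asin((r2−r1)/C) = asin(11/85) = 7.4356°
wrap1 = π − 2β = 165.1288°
wrap2 = π + 2β = 194.8712°
tangent length = C·cosβ = 84.2852
L = r1·wrap1 + r2·wrap2 + 2·C·cosβ = 1·2.8820 + 12·3.4011 + 2·84.2852 = 212.2662

L=212.266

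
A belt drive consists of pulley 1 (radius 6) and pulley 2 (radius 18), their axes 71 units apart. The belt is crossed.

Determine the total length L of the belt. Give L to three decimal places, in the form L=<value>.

L=225.591

crossed belt: β = asin((r1+r2)/C) = asin(24/71) = 19.7568°
wrap1 = wrap2 = π + 2β = 219.5136°
tangent length = C·cosβ = 66.8207
L = (r1+r2)·wrap + 2·C·cosβ = 24·3.8312 + 2·66.8207 = 225.5909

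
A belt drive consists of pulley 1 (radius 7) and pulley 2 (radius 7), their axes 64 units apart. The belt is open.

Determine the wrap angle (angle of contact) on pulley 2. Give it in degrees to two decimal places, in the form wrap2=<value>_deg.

wrap2=180.00_deg

open belt: β = asin((r2−r1)/C) = asin(0/64) = 0.0000°
wrap1 = π − 2β = 180.0000°
wrap2 = π + 2β = 180.0000°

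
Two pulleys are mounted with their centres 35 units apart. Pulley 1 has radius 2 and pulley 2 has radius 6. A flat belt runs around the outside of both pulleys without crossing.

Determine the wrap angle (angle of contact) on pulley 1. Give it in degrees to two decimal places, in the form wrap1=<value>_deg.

open belt: β = asin((r2−r1)/C) = asin(4/35) = 6.5624°
wrap1 = π − 2β = 166.8751°
wrap2 = π + 2β = 193.1249°

wrap1=166.88_deg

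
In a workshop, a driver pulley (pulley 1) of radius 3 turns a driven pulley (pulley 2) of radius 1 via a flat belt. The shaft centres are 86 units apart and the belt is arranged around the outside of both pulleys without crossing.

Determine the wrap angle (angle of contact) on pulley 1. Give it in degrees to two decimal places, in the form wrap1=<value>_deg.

wrap1=182.67_deg

open belt: β = asin((r2−r1)/C) = asin(-2/86) = -1.3326°
wrap1 = π − 2β = 182.6652°
wrap2 = π + 2β = 177.3348°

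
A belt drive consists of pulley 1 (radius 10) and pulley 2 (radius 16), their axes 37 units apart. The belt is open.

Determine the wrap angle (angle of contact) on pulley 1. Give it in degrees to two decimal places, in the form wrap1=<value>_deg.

wrap1=161.34_deg

open belt: β = asin((r2−r1)/C) = asin(6/37) = 9.3324°
wrap1 = π − 2β = 161.3352°
wrap2 = π + 2β = 198.6648°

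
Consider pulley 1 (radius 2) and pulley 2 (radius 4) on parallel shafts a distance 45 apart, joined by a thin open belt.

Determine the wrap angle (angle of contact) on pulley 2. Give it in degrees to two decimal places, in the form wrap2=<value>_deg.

open belt: β = asin((r2−r1)/C) = asin(2/45) = 2.5473°
wrap1 = π − 2β = 174.9054°
wrap2 = π + 2β = 185.0946°

wrap2=185.09_deg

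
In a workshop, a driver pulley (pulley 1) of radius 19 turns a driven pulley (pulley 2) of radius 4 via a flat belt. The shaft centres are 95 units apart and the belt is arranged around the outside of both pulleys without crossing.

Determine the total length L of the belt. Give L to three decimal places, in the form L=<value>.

L=264.630

open belt: β = asin((r2−r1)/C) = asin(-15/95) = -9.0847°
wrap1 = π − 2β = 198.1694°
wrap2 = π + 2β = 161.8306°
tangent length = C·cosβ = 93.8083
L = r1·wrap1 + r2·wrap2 + 2·C·cosβ = 19·3.4587 + 4·2.8245 + 2·93.8083 = 264.6300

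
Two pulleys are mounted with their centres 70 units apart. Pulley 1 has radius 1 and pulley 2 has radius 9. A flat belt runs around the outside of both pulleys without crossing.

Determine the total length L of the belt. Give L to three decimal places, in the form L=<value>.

L=172.331

open belt: β = asin((r2−r1)/C) = asin(8/70) = 6.5624°
wrap1 = π − 2β = 166.8751°
wrap2 = π + 2β = 193.1249°
tangent length = C·cosβ = 69.5414
L = r1·wrap1 + r2·wrap2 + 2·C·cosβ = 1·2.9125 + 9·3.3707 + 2·69.5414 = 172.3312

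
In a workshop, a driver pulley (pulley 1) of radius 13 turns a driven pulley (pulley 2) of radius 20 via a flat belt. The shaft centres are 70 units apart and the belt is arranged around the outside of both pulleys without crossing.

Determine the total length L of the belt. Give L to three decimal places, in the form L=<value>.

L=244.373

open belt: β = asin((r2−r1)/C) = asin(7/70) = 5.7392°
wrap1 = π − 2β = 168.5217°
wrap2 = π + 2β = 191.4783°
tangent length = C·cosβ = 69.6491
L = r1·wrap1 + r2·wrap2 + 2·C·cosβ = 13·2.9413 + 20·3.3419 + 2·69.6491 = 244.3731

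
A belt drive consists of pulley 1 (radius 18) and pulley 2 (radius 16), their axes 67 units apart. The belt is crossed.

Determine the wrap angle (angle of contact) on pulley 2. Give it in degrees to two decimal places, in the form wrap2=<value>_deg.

crossed belt: β = asin((r1+r2)/C) = asin(34/67) = 30.4950°
wrap1 = wrap2 = π + 2β = 240.9899°

wrap2=240.99_deg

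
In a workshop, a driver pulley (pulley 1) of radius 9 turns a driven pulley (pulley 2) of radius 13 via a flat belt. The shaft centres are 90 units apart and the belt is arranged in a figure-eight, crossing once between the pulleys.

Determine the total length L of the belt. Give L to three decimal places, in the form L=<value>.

crossed belt: β = asin((r1+r2)/C) = asin(22/90) = 14.1490°
wrap1 = wrap2 = π + 2β = 208.2980°
tangent length = C·cosβ = 87.2697
L = (r1+r2)·wrap + 2·C·cosβ = 22·3.6355 + 2·87.2697 = 254.5201

L=254.520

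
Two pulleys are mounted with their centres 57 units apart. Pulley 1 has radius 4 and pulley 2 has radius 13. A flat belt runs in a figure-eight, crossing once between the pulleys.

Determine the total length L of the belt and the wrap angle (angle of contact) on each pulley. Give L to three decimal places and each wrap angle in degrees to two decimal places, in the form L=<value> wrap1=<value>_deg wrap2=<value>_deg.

L=172.516 wrap1=214.70_deg wrap2=214.70_deg

crossed belt: β = asin((r1+r2)/C) = asin(17/57) = 17.3523°
wrap1 = wrap2 = π + 2β = 214.7045°
tangent length = C·cosβ = 54.4059
L = (r1+r2)·wrap + 2·C·cosβ = 17·3.7473 + 2·54.4059 = 172.5159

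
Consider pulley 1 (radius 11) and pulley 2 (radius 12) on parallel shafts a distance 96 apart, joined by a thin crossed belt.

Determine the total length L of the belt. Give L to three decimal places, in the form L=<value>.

L=269.794

crossed belt: β = asin((r1+r2)/C) = asin(23/96) = 13.8619°
wrap1 = wrap2 = π + 2β = 207.7239°
tangent length = C·cosβ = 93.2041
L = (r1+r2)·wrap + 2·C·cosβ = 23·3.6255 + 2·93.2041 = 269.7939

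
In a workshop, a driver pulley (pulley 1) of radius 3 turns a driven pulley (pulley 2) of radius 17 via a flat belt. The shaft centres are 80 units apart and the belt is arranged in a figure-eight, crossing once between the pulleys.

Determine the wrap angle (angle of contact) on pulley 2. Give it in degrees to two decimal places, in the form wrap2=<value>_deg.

wrap2=208.96_deg

crossed belt: β = asin((r1+r2)/C) = asin(20/80) = 14.4775°
wrap1 = wrap2 = π + 2β = 208.9550°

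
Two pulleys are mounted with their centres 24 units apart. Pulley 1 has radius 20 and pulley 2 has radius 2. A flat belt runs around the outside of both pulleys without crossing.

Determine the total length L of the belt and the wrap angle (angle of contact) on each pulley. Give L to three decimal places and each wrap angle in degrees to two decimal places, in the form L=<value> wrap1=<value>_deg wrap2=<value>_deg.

L=131.394 wrap1=277.18_deg wrap2=82.82_deg

open belt: β = asin((r2−r1)/C) = asin(-18/24) = -48.5904°
wrap1 = π − 2β = 277.1808°
wrap2 = π + 2β = 82.8192°
tangent length = C·cosβ = 15.8745
L = r1·wrap1 + r2·wrap2 + 2·C·cosβ = 20·4.8377 + 2·1.4455 + 2·15.8745 = 131.3943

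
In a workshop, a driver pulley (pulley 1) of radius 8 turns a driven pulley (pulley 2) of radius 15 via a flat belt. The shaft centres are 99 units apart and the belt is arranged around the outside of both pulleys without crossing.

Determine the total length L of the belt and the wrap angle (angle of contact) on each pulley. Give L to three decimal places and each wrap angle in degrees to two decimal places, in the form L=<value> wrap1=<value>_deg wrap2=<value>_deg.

open belt: β = asin((r2−r1)/C) = asin(7/99) = 4.0546°
wrap1 = π − 2β = 171.8908°
wrap2 = π + 2β = 188.1092°
tangent length = C·cosβ = 98.7522
L = r1·wrap1 + r2·wrap2 + 2·C·cosβ = 8·3.0001 + 15·3.2831 + 2·98.7522 = 270.7518

L=270.752 wrap1=171.89_deg wrap2=188.11_deg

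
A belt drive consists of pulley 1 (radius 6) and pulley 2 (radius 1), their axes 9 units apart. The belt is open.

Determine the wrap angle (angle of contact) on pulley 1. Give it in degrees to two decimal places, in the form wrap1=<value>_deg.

open belt: β = asin((r2−r1)/C) = asin(-5/9) = -33.7490°
wrap1 = π − 2β = 247.4980°
wrap2 = π + 2β = 112.5020°

wrap1=247.50_deg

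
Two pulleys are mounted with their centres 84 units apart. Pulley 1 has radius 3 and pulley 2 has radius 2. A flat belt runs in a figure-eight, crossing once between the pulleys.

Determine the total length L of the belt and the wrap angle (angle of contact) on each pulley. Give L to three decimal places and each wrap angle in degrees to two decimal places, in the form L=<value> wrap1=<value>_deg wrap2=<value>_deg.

crossed belt: β = asin((r1+r2)/C) = asin(5/84) = 3.4125°
wrap1 = wrap2 = π + 2β = 186.8250°
tangent length = C·cosβ = 83.8511
L = (r1+r2)·wrap + 2·C·cosβ = 5·3.2607 + 2·83.8511 = 184.0057

L=184.006 wrap1=186.82_deg wrap2=186.82_deg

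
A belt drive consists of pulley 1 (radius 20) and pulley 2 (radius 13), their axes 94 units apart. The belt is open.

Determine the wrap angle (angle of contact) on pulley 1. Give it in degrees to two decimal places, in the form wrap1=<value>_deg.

open belt: β = asin((r2−r1)/C) = asin(-7/94) = -4.2707°
wrap1 = π − 2β = 188.5413°
wrap2 = π + 2β = 171.4587°

wrap1=188.54_deg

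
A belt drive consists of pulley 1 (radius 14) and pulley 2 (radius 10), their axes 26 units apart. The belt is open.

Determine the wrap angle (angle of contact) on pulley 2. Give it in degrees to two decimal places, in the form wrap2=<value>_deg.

open belt: β = asin((r2−r1)/C) = asin(-4/26) = -8.8499°
wrap1 = π − 2β = 197.6998°
wrap2 = π + 2β = 162.3002°

wrap2=162.30_deg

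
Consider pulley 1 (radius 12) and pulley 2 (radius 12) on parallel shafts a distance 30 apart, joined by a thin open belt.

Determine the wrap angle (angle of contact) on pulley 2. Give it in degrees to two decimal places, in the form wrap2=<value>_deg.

open belt: β = asin((r2−r1)/C) = asin(0/30) = 0.0000°
wrap1 = π − 2β = 180.0000°
wrap2 = π + 2β = 180.0000°

wrap2=180.00_deg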